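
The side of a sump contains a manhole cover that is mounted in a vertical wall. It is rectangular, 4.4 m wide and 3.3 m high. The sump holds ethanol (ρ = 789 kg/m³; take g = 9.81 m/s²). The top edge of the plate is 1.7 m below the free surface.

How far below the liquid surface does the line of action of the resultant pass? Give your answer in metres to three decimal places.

γ = ρg = 789 × 9.81 / 1000 = 7.74009 kN/m³.
The centroid lies 3.3/2 = 1.65 m below the top edge, so the centroid depth is h_c = 1.7 + 1.65 = 3.35 m.
A = 4.4 × 3.3 = 14.52 m².
Resultant F = γ·h_c·A = 7.74009 × 3.35 × 14.52 = 376.493 kN.
I_c = b·h³/12 = 4.4 × 3.3³/12 = 13.1769 m⁴.
Centre of pressure: y_p = y_c + I_c/(y_c·A) = 3.35 + 13.1769/(3.35 × 14.52) = 3.35 + 0.270896 = 3.6209 m along the plane.

h_p = 3.621 m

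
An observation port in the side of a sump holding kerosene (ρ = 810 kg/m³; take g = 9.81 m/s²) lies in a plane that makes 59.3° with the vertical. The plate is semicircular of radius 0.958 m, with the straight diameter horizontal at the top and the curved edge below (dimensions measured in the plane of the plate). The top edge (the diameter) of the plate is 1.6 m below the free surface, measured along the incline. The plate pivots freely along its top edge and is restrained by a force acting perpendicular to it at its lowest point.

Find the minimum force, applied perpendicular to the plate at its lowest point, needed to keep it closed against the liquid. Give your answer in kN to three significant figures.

P ≈ 5.37 kN

γ = ρg = 810 × 9.81 / 1000 = 7.9461 kN/m³.
The plate makes 59.3° with the vertical, i.e. θ = 90° − 59.3° = 30.7° to the horizontal. Measuring y along the incline from the free-surface line, vertical depth h = y·sinθ with sinθ = 0.510543.
The centroid of a semicircle lies 4r/(3π) = 0.406588 m from the diameter, here below the top edge, so y_c = 1.6 + 0.406588 = 2.00659 m and h_c = 2.00659 × 0.510543 = 1.02445 m.
A = πr²/2 = π × 0.958²/2 = 1.44162 m².
Resultant F = γ·h_c·A = 7.9461 × 1.02445 × 1.44162 = 11.7353 kN.
I_c = (π/8 − 8/(9π))·r⁴ = 0.109757 × 0.958⁴ = 0.0924473 m⁴.
Centre of pressure: y_p = y_c + I_c/(y_c·A) = 2.00659 + 0.0924473/(2.00659 × 1.44162) = 2.00659 + 0.0319584 = 2.03855 m along the plane.
The resultant acts 0.406588 + 0.0319584 = 0.438546 m (along the plate) below the hinge at the top edge, so the moment about the hinge is M = F × 0.438546 = 11.7353 × 0.438546 = 5.14647 kN·m.
A normal force at the bottom, 0.958 m from the hinge, must supply this moment: P = 5.14647/0.958 = 5.3721 kN.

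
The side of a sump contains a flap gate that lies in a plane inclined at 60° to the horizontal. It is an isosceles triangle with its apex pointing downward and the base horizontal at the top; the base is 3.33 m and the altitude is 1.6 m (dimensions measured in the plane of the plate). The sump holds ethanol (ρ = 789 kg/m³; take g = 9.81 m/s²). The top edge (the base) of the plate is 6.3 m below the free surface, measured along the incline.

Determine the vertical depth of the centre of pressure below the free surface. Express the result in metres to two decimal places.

h_p = 5.94 m

γ = ρg = 789 × 9.81 / 1000 = 7.74009 kN/m³.
Let θ = 60° be the plate's angle to the horizontal; measure y along the incline from where the plane meets the free surface. Vertical depth h = y·sinθ with sinθ = 0.866025.
With the apex down, the centroid sits h/3 = 1.6/3 = 0.533333 m below the base (the top edge), so y_c = 6.3 + 0.533333 = 6.83333 m and h_c = 6.83333 × 0.866025 = 5.91783 m.
A = ½ × 3.33 × 1.6 = 2.664 m².
Resultant F = γ·h_c·A = 7.74009 × 5.91783 × 2.664 = 122.023 kN.
I_c = b·h³/36 = 3.33 × 1.6³/36 = 0.37888 m⁴.
Centre of pressure: y_p = y_c + I_c/(y_c·A) = 6.83333 + 0.37888/(6.83333 × 2.664) = 6.83333 + 0.020813 = 6.85414 m along the plane.
Vertically, h_p = y_p·sinθ = 6.85414 × 0.866025 = 5.93586 m.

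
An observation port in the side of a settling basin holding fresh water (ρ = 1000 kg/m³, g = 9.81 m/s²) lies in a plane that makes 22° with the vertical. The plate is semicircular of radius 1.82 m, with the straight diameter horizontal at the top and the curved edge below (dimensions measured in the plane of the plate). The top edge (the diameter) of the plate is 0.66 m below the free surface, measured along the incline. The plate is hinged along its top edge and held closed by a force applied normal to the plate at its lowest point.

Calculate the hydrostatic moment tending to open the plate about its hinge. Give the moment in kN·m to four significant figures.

γ = ρg = 1000 × 9.81 = 9810 N/m³ = 9.81 kN/m³.
The plate makes 22° with the vertical, i.e. θ = 90° − 22° = 68° to the horizontal. Measuring y along the incline from the free-surface line, vertical depth h = y·sinθ with sinθ = 0.927184.
The centroid of a semicircle lies 4r/(3π) = 0.772432 m from the diameter, here below the top edge, so y_c = 0.66 + 0.772432 = 1.43243 m and h_c = 1.43243 × 0.927184 = 1.32813 m.
A = πr²/2 = π × 1.82²/2 = 5.20311 m².
Resultant F = γ·h_c·A = 9.81 × 1.32813 × 5.20311 = 67.7911 kN.
I_c = (π/8 − 8/(9π))·r⁴ = 0.109757 × 1.82⁴ = 1.20425 m⁴.
Centre of pressure: y_p = y_c + I_c/(y_c·A) = 1.43243 + 1.20425/(1.43243 × 5.20311) = 1.43243 + 0.161577 = 1.59401 m along the plane.
The resultant acts 0.772432 + 0.161577 = 0.934009 m (along the plate) below the hinge at the top edge, so the moment about the hinge is M = F × 0.934009 = 67.7911 × 0.934009 = 63.3175 kN·m.

M ≈ 63.32 kN·m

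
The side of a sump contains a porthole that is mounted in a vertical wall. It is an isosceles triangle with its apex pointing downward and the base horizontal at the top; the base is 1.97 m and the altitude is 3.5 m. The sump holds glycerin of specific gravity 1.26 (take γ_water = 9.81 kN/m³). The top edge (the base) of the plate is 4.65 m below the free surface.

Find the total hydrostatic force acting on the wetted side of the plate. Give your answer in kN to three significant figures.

F ≈ 248 kN

γ = 1.26 × 9.81 = 12.3606 kN/m³.
With the apex down, the centroid sits h/3 = 3.5/3 = 1.16667 m below the base (the top edge), so the centroid depth is h_c = 4.65 + 1.16667 = 5.81667 m.
A = ½ × 1.97 × 3.5 = 3.4475 m².
Resultant F = γ·h_c·A = 12.3606 × 5.81667 × 3.4475 = 247.867 kN.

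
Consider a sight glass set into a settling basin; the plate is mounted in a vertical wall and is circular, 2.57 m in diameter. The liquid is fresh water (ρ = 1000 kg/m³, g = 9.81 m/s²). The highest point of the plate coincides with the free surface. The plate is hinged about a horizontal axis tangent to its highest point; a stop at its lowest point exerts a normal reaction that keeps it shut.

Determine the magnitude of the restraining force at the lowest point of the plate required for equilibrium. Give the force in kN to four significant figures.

P ≈ 40.87 kN

γ = ρg = 1000 × 9.81 = 9810 N/m³ = 9.81 kN/m³.
The centroid is at the centre, 1.285 m below the top of the plate, so the centroid depth is h_c = 1.285 m.
A = π(1.285)² = 5.18748 m².
Resultant F = γ·h_c·A = 9.81 × 1.285 × 5.18748 = 65.3926 kN.
I_c = πr⁴/4 = π × 1.285⁴/4 = 2.14142 m⁴.
Centre of pressure: y_p = y_c + I_c/(y_c·A) = 1.285 + 2.14142/(1.285 × 5.18748) = 1.285 + 0.321249 = 1.60625 m along the plane.
The resultant acts 1.285 + 0.321249 = 1.60625 m (along the plate) below the hinge at the top edge, so the moment about the hinge is M = F × 1.60625 = 65.3926 × 1.60625 = 105.037 kN·m.
A normal force at the bottom, 2.57 m from the hinge, must supply this moment: P = 105.037/2.57 = 40.8704 kN.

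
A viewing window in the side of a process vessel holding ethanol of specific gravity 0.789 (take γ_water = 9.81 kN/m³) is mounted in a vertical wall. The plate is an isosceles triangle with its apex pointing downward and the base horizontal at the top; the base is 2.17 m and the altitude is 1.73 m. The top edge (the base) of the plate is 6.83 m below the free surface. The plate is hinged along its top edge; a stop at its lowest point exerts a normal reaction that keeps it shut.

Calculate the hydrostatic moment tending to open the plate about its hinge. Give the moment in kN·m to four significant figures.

M ≈ 64.47 kN·m

γ = 0.789 × 9.81 = 7.74009 kN/m³.
With the apex down, the centroid sits h/3 = 1.73/3 = 0.576667 m below the base (the top edge), so the centroid depth is h_c = 6.83 + 0.576667 = 7.40667 m.
A = ½ × 2.17 × 1.73 = 1.87705 m².
Resultant F = γ·h_c·A = 7.74009 × 7.40667 × 1.87705 = 107.608 kN.
I_c = b·h³/36 = 2.17 × 1.73³/36 = 0.312101 m⁴.
Centre of pressure: y_p = y_c + I_c/(y_c·A) = 7.40667 + 0.312101/(7.40667 × 1.87705) = 7.40667 + 0.022449 = 7.42912 m along the plane.
The resultant acts 0.576667 + 0.022449 = 0.599116 m (along the plate) below the hinge at the top edge, so the moment about the hinge is M = F × 0.599116 = 107.608 × 0.599116 = 64.4697 kN·m.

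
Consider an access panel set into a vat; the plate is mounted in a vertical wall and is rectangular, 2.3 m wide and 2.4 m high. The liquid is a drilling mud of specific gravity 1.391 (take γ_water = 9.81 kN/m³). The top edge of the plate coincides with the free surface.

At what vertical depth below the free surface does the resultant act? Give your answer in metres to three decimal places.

h_p = 1.600 m

γ = 1.391 × 9.81 = 13.64571 kN/m³.
The centroid lies 2.4/2 = 1.2 m below the top edge, so the centroid depth is h_c = 1.2 m.
A = 2.3 × 2.4 = 5.52 m².
Resultant F = γ·h_c·A = 13.64571 × 1.2 × 5.52 = 90.3892 kN.
I_c = b·h³/12 = 2.3 × 2.4³/12 = 2.6496 m⁴.
Centre of pressure: y_p = y_c + I_c/(y_c·A) = 1.2 + 2.6496/(1.2 × 5.52) = 1.2 + 0.4 = 1.6 m along the plane.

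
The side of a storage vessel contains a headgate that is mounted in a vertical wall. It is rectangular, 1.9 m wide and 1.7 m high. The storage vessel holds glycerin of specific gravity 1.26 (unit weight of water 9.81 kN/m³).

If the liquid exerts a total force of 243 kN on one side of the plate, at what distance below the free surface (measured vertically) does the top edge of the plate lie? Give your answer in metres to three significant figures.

γ = 1.26 × 9.81 = 12.3606 kN/m³.
A = 1.9 × 1.7 = 3.23 m².
From F = γ·h_c·A, the centroid depth is h_c = 243/(12.3606 × 3.23) = 6.08645 m.
The centroid lies 1.7/2 = 0.85 m below the top edge, so the top edge sits at h_top = 6.08645 − 0.85 = 5.23645 m below the surface.

d_top ≈ 5.24 m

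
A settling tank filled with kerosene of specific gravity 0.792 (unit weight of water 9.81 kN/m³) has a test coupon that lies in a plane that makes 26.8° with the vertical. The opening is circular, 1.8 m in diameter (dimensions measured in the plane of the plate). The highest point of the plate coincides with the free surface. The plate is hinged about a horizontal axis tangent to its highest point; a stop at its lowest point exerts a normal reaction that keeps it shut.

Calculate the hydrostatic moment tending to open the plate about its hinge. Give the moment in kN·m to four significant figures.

M ≈ 17.87 kN·m

γ = 0.792 × 9.81 = 7.76952 kN/m³.
The plate makes 26.8° with the vertical, i.e. θ = 90° − 26.8° = 63.2° to the horizontal. Measuring y along the incline from the free-surface line, vertical depth h = y·sinθ with sinθ = 0.892586.
The centroid is at the centre, 0.9 m below the top of the plate, so y_c = 0.9 m and h_c = 0.9 × 0.892586 = 0.803327 m.
A = π(0.9)² = 2.54469 m².
Resultant F = γ·h_c·A = 7.76952 × 0.803327 × 2.54469 = 15.8826 kN.
I_c = πr⁴/4 = π × 0.9⁴/4 = 0.5153 m⁴.
Centre of pressure: y_p = y_c + I_c/(y_c·A) = 0.9 + 0.5153/(0.9 × 2.54469) = 0.9 + 0.225 = 1.125 m along the plane.
The resultant acts 0.9 + 0.225 = 1.125 m (along the plate) below the hinge at the top edge, so the moment about the hinge is M = F × 1.125 = 15.8826 × 1.125 = 17.8679 kN·m.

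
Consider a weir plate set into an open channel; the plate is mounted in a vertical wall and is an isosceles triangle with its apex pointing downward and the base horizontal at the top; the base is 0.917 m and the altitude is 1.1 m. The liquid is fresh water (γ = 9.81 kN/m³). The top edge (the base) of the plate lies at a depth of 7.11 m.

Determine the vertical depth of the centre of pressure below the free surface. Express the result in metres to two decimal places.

γ = 9.81 kN/m³.
With the apex down, the centroid sits h/3 = 1.1/3 = 0.366667 m below the base (the top edge), so the centroid depth is h_c = 7.11 + 0.366667 = 7.47667 m.
A = ½ × 0.917 × 1.1 = 0.50435 m².
Resultant F = γ·h_c·A = 9.81 × 7.47667 × 0.50435 = 36.9921 kN.
I_c = b·h³/36 = 0.917 × 1.1³/36 = 0.0339035 m⁴.
Centre of pressure: y_p = y_c + I_c/(y_c·A) = 7.47667 + 0.0339035/(7.47667 × 0.50435) = 7.47667 + 0.00899092 = 7.48566 m along the plane.

h_p = 7.49 m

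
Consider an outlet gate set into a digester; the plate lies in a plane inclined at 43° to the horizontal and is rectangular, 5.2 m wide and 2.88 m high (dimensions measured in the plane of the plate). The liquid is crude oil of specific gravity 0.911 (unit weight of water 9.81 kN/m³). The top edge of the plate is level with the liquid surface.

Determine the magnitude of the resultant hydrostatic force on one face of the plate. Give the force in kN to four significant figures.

γ = 0.911 × 9.81 = 8.93691 kN/m³.
Let θ = 43° be the plate's angle to the horizontal; measure y along the incline from where the plane meets the free surface. Vertical depth h = y·sinθ with sinθ = 0.681998.
The centroid lies 2.88/2 = 1.44 m below the top edge, so y_c = 1.44 m and h_c = 1.44 × 0.681998 = 0.982077 m.
A = 5.2 × 2.88 = 14.976 m².
Resultant F = γ·h_c·A = 8.93691 × 0.982077 × 14.976 = 131.44 kN.

F ≈ 131.4 kN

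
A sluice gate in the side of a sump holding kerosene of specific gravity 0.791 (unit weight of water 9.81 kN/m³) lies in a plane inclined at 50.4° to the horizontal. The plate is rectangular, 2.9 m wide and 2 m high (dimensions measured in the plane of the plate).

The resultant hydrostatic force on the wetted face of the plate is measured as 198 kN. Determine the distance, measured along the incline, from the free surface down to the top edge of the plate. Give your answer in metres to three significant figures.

y_top ≈ 4.71 m

γ = 0.791 × 9.81 = 7.75971 kN/m³.
A = 2.9 × 2 = 5.8 m².
From F = γ·h_c·A, the centroid depth is h_c = 198/(7.75971 × 5.8) = 4.39938 m.
Let θ = 50.4° be the plate's angle to the horizontal; measure y along the incline from where the plane meets the free surface. Vertical depth h = y·sinθ with sinθ = 0.770513.
Along the incline, y_c = h_c/sinθ = 4.39938/0.770513 = 5.70968 m.
The centroid lies 2/2 = 1 m below the top edge, so the top edge sits at y_top = 5.70968 − 1 = 4.70968 m along the incline.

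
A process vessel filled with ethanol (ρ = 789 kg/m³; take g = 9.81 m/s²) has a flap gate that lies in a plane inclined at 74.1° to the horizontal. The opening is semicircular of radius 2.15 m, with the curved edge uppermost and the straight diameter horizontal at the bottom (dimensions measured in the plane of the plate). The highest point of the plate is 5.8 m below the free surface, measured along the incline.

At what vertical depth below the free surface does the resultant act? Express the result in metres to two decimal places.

h_p = 6.81 m

γ = ρg = 789 × 9.81 / 1000 = 7.74009 kN/m³.
Let θ = 74.1° be the plate's angle to the horizontal; measure y along the incline from where the plane meets the free surface. Vertical depth h = y·sinθ with sinθ = 0.961741.
The centroid lies 4r/(3π) = 0.912488 m above the diameter, so r − 4r/(3π) = 2.15 − 0.912488 = 1.23751 m below the topmost point, so y_c = 5.8 + 1.23751 = 7.03751 m and h_c = 7.03751 × 0.961741 = 6.76826 m.
A = πr²/2 = π × 2.15²/2 = 7.26101 m².
Resultant F = γ·h_c·A = 7.74009 × 6.76826 × 7.26101 = 380.382 kN.
I_c = (π/8 − 8/(9π))·r⁴ = 0.109757 × 2.15⁴ = 2.34523 m⁴.
Centre of pressure: y_p = y_c + I_c/(y_c·A) = 7.03751 + 2.34523/(7.03751 × 7.26101) = 7.03751 + 0.0458954 = 7.08341 m along the plane.
Vertically, h_p = y_p·sinθ = 7.08341 × 0.961741 = 6.81241 m.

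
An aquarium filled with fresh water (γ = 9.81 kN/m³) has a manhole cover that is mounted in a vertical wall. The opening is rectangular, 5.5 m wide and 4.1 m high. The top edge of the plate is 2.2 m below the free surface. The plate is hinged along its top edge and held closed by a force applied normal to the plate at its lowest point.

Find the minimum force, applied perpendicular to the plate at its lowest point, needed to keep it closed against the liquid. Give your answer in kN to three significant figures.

P ≈ 546 kN

γ = 9.81 kN/m³.
The centroid lies 4.1/2 = 2.05 m below the top edge, so the centroid depth is h_c = 2.2 + 2.05 = 4.25 m.
A = 5.5 × 4.1 = 22.55 m².
Resultant F = γ·h_c·A = 9.81 × 4.25 × 22.55 = 940.166 kN.
I_c = b·h³/12 = 5.5 × 4.1³/12 = 31.5888 m⁴.
Centre of pressure: y_p = y_c + I_c/(y_c·A) = 4.25 + 31.5888/(4.25 × 22.55) = 4.25 + 0.329608 = 4.57961 m along the plane.
The resultant acts 2.05 + 0.329608 = 2.37961 m (along the plate) below the hinge at the top edge, so the moment about the hinge is M = F × 2.37961 = 940.166 × 2.37961 = 2237.23 kN·m.
A normal force at the bottom, 4.1 m from the hinge, must supply this moment: P = 2237.23/4.1 = 545.666 kN.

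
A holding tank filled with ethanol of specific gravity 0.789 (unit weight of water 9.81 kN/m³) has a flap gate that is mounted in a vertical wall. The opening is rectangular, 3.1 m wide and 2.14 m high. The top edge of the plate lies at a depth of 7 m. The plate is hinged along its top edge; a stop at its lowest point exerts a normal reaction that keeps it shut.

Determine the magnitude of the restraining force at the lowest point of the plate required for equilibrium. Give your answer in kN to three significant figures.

γ = 0.789 × 9.81 = 7.74009 kN/m³.
The centroid lies 2.14/2 = 1.07 m below the top edge, so the centroid depth is h_c = 7 + 1.07 = 8.07 m.
A = 3.1 × 2.14 = 6.634 m².
Resultant F = γ·h_c·A = 7.74009 × 8.07 × 6.634 = 414.376 kN.
I_c = b·h³/12 = 3.1 × 2.14³/12 = 2.53176 m⁴.
Centre of pressure: y_p = y_c + I_c/(y_c·A) = 8.07 + 2.53176/(8.07 × 6.634) = 8.07 + 0.0472905 = 8.11729 m along the plane.
The resultant acts 1.07 + 0.0472905 = 1.11729 m (along the plate) below the hinge at the top edge, so the moment about the hinge is M = F × 1.11729 = 414.376 × 1.11729 = 462.978 kN·m.
A normal force at the bottom, 2.14 m from the hinge, must supply this moment: P = 462.978/2.14 = 216.345 kN.

P ≈ 216 kN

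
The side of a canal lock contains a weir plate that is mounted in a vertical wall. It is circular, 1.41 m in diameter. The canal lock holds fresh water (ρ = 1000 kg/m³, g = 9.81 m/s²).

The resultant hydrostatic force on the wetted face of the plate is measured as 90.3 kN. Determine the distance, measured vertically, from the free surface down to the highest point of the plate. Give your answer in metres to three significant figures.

γ = ρg = 1000 × 9.81 = 9810 N/m³ = 9.81 kN/m³.
A = π(0.705)² = 1.56145 m².
From F = γ·h_c·A, the centroid depth is h_c = 90.3/(9.81 × 1.56145) = 5.89509 m.
The centroid is at the centre, 0.705 m below the top of the plate, so the highest point sits at h_top = 5.89509 − 0.705 = 5.19009 m below the surface.

d_top ≈ 5.19 m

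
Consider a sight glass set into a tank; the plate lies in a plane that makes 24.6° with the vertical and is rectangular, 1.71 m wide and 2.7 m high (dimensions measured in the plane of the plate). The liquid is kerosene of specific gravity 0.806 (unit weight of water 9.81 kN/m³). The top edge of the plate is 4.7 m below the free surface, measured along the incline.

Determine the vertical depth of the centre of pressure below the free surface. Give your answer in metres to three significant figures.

h_p = 5.59 m

γ = 0.806 × 9.81 = 7.90686 kN/m³.
The plate makes 24.6° with the vertical, i.e. θ = 90° − 24.6° = 65.4° to the horizontal. Measuring y along the incline from the free-surface line, vertical depth h = y·sinθ with sinθ = 0.909236.
The centroid lies 2.7/2 = 1.35 m below the top edge, so y_c = 4.7 + 1.35 = 6.05 m and h_c = 6.05 × 0.909236 = 5.50088 m.
A = 1.71 × 2.7 = 4.617 m².
Resultant F = γ·h_c·A = 7.90686 × 5.50088 × 4.617 = 200.815 kN.
I_c = b·h³/12 = 1.71 × 2.7³/12 = 2.80483 m⁴.
Centre of pressure: y_p = y_c + I_c/(y_c·A) = 6.05 + 2.80483/(6.05 × 4.617) = 6.05 + 0.100413 = 6.15041 m along the plane.
Vertically, h_p = y_p·sinθ = 6.15041 × 0.909236 = 5.59217 m.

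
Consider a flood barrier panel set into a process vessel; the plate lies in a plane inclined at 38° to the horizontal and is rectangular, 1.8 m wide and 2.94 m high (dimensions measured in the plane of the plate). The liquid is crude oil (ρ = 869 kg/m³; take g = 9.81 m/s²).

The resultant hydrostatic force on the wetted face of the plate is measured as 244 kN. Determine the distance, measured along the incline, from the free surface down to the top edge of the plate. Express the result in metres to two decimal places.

y_top ≈ 7.31 m

γ = ρg = 869 × 9.81 / 1000 = 8.52489 kN/m³.
A = 1.8 × 2.94 = 5.292 m².
From F = γ·h_c·A, the centroid depth is h_c = 244/(8.52489 × 5.292) = 5.40855 m.
Let θ = 38° be the plate's angle to the horizontal; measure y along the incline from where the plane meets the free surface. Vertical depth h = y·sinθ with sinθ = 0.615661.
Along the incline, y_c = h_c/sinθ = 5.40855/0.615661 = 8.78495 m.
The centroid lies 2.94/2 = 1.47 m below the top edge, so the top edge sits at y_top = 8.78495 − 1.47 = 7.31495 m along the incline.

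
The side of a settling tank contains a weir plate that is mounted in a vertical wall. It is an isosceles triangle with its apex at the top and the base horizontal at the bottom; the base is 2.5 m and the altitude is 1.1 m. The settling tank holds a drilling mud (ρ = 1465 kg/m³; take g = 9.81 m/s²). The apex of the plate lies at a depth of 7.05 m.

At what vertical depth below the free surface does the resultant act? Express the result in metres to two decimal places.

γ = ρg = 1465 × 9.81 / 1000 = 14.37165 kN/m³.
With the apex up, the centroid sits 2h/3 = 2 × 1.1/3 = 0.733333 m below the apex, so the centroid depth is h_c = 7.05 + 0.733333 = 7.78333 m.
A = ½ × 2.5 × 1.1 = 1.375 m².
Resultant F = γ·h_c·A = 14.37165 × 7.78333 × 1.375 = 153.807 kN.
I_c = b·h³/36 = 2.5 × 1.1³/36 = 0.0924306 m⁴.
Centre of pressure: y_p = y_c + I_c/(y_c·A) = 7.78333 + 0.0924306/(7.78333 × 1.375) = 7.78333 + 0.0086367 = 7.79197 m along the plane.

h_p = 7.79 m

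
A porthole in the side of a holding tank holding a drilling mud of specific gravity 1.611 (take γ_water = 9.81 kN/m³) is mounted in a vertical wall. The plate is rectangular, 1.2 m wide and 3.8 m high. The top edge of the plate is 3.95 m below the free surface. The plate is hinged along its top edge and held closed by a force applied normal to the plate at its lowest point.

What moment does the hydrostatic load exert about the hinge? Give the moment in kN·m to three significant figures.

M ≈ 888 kN·m

γ = 1.611 × 9.81 = 15.80391 kN/m³.
The centroid lies 3.8/2 = 1.9 m below the top edge, so the centroid depth is h_c = 3.95 + 1.9 = 5.85 m.
A = 1.2 × 3.8 = 4.56 m².
Resultant F = γ·h_c·A = 15.80391 × 5.85 × 4.56 = 421.585 kN.
I_c = b·h³/12 = 1.2 × 3.8³/12 = 5.4872 m⁴.
Centre of pressure: y_p = y_c + I_c/(y_c·A) = 5.85 + 5.4872/(5.85 × 4.56) = 5.85 + 0.205698 = 6.0557 m along the plane.
The resultant acts 1.9 + 0.205698 = 2.1057 m (along the plate) below the hinge at the top edge, so the moment about the hinge is M = F × 2.1057 = 421.585 × 2.1057 = 887.732 kN·m.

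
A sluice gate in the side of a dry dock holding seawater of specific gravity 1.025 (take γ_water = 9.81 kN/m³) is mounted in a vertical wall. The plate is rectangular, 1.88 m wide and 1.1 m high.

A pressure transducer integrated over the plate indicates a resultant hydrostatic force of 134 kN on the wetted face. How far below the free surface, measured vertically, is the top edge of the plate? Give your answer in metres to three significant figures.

γ = 1.025 × 9.81 = 10.05525 kN/m³.
A = 1.88 × 1.1 = 2.068 m².
From F = γ·h_c·A, the centroid depth is h_c = 134/(10.05525 × 2.068) = 6.44409 m.
The centroid lies 1.1/2 = 0.55 m below the top edge, so the top edge sits at h_top = 6.44409 − 0.55 = 5.89409 m below the surface.

d_top ≈ 5.89 m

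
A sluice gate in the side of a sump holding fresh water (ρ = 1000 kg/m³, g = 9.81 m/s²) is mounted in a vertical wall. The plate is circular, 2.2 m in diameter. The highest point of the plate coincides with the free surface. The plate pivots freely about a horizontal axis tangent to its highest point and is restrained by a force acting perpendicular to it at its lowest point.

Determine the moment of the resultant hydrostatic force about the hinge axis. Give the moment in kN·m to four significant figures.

γ = ρg = 1000 × 9.81 = 9810 N/m³ = 9.81 kN/m³.
The centroid is at the centre, 1.1 m below the top of the plate, so the centroid depth is h_c = 1.1 m.
A = π(1.1)² = 3.80133 m².
Resultant F = γ·h_c·A = 9.81 × 1.1 × 3.80133 = 41.0202 kN.
I_c = πr⁴/4 = π × 1.1⁴/4 = 1.1499 m⁴.
Centre of pressure: y_p = y_c + I_c/(y_c·A) = 1.1 + 1.1499/(1.1 × 3.80133) = 1.1 + 0.274999 = 1.375 m along the plane.
The resultant acts 1.1 + 0.274999 = 1.375 m (along the plate) below the hinge at the top edge, so the moment about the hinge is M = F × 1.375 = 41.0202 × 1.375 = 56.4028 kN·m.

M ≈ 56.40 kN·m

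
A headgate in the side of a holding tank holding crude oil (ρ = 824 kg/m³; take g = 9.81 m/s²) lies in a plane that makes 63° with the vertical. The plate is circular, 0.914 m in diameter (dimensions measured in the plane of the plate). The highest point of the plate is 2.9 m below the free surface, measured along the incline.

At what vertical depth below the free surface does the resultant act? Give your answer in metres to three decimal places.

h_p = 1.531 m

γ = ρg = 824 × 9.81 / 1000 = 8.08344 kN/m³.
The plate makes 63° with the vertical, i.e. θ = 90° − 63° = 27° to the horizontal. Measuring y along the incline from the free-surface line, vertical depth h = y·sinθ with sinθ = 0.453990.
The centroid is at the centre, 0.457 m below the top of the plate, so y_c = 2.9 + 0.457 = 3.357 m and h_c = 3.357 × 0.453990 = 1.52404 m.
A = π(0.457)² = 0.656118 m².
Resultant F = γ·h_c·A = 8.08344 × 1.52404 × 0.656118 = 8.08304 kN.
I_c = πr⁴/4 = π × 0.457⁴/4 = 0.0342574 m⁴.
Centre of pressure: y_p = y_c + I_c/(y_c·A) = 3.357 + 0.0342574/(3.357 × 0.656118) = 3.357 + 0.0155532 = 3.37255 m along the plane.
Vertically, h_p = y_p·sinθ = 3.37255 × 0.453990 = 1.5311 m.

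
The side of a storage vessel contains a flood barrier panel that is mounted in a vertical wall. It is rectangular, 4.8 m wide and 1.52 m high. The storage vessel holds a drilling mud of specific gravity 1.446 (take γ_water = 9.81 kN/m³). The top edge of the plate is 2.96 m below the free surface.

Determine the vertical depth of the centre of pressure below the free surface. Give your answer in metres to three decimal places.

h_p = 3.772 m

γ = 1.446 × 9.81 = 14.18526 kN/m³.
The centroid lies 1.52/2 = 0.76 m below the top edge, so the centroid depth is h_c = 2.96 + 0.76 = 3.72 m.
A = 4.8 × 1.52 = 7.296 m².
Resultant F = γ·h_c·A = 14.18526 × 3.72 × 7.296 = 385.004 kN.
I_c = b·h³/12 = 4.8 × 1.52³/12 = 1.40472 m⁴.
Centre of pressure: y_p = y_c + I_c/(y_c·A) = 3.72 + 1.40472/(3.72 × 7.296) = 3.72 + 0.0517562 = 3.77176 m along the plane.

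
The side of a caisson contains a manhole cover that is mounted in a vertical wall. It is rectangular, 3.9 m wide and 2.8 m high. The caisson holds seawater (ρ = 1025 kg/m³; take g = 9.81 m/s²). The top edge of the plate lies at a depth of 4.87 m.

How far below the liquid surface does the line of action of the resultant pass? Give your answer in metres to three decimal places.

γ = ρg = 1025 × 9.81 / 1000 = 10.05525 kN/m³.
The centroid lies 2.8/2 = 1.4 m below the top edge, so the centroid depth is h_c = 4.87 + 1.4 = 6.27 m.
A = 3.9 × 2.8 = 10.92 m².
Resultant F = γ·h_c·A = 10.05525 × 6.27 × 10.92 = 688.467 kN.
I_c = b·h³/12 = 3.9 × 2.8³/12 = 7.1344 m⁴.
Centre of pressure: y_p = y_c + I_c/(y_c·A) = 6.27 + 7.1344/(6.27 × 10.92) = 6.27 + 0.1042 = 6.3742 m along the plane.

h_p = 6.374 m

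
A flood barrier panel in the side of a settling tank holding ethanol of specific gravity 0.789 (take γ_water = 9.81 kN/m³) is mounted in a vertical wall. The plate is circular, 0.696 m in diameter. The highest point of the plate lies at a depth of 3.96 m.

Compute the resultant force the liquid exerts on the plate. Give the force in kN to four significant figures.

γ = 0.789 × 9.81 = 7.74009 kN/m³.
The centroid is at the centre, 0.348 m below the top of the plate, so the centroid depth is h_c = 3.96 + 0.348 = 4.308 m.
A = π(0.348)² = 0.380459 m².
Resultant F = γ·h_c·A = 7.74009 × 4.308 × 0.380459 = 12.6861 kN.

F ≈ 12.69 kN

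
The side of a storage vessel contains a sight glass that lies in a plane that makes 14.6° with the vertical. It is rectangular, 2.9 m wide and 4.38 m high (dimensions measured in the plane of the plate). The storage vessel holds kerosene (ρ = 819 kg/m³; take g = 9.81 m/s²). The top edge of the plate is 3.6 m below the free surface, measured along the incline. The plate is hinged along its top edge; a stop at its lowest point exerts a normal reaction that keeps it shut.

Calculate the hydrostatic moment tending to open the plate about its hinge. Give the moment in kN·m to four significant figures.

M ≈ 1410 kN·m

γ = ρg = 819 × 9.81 / 1000 = 8.03439 kN/m³.
The plate makes 14.6° with the vertical, i.e. θ = 90° − 14.6° = 75.4° to the horizontal. Measuring y along the incline from the free-surface line, vertical depth h = y·sinθ with sinθ = 0.967709.
The centroid lies 4.38/2 = 2.19 m below the top edge, so y_c = 3.6 + 2.19 = 5.79 m and h_c = 5.79 × 0.967709 = 5.60304 m.
A = 2.9 × 4.38 = 12.702 m².
Resultant F = γ·h_c·A = 8.03439 × 5.60304 × 12.702 = 571.806 kN.
I_c = b·h³/12 = 2.9 × 4.38³/12 = 20.3067 m⁴.
Centre of pressure: y_p = y_c + I_c/(y_c·A) = 5.79 + 20.3067/(5.79 × 12.702) = 5.79 + 0.276114 = 6.06611 m along the plane.
The resultant acts 2.19 + 0.276114 = 2.46611 m (along the plate) below the hinge at the top edge, so the moment about the hinge is M = F × 2.46611 = 571.806 × 2.46611 = 1410.14 kN·m.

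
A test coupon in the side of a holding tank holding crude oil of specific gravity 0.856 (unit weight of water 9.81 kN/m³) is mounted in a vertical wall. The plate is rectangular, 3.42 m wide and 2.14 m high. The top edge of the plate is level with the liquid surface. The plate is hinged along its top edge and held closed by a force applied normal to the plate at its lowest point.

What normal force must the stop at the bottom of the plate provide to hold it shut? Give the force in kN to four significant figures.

γ = 0.856 × 9.81 = 8.39736 kN/m³.
The centroid lies 2.14/2 = 1.07 m below the top edge, so the centroid depth is h_c = 1.07 m.
A = 3.42 × 2.14 = 7.3188 m².
Resultant F = γ·h_c·A = 8.39736 × 1.07 × 7.3188 = 65.7607 kN.
I_c = b·h³/12 = 3.42 × 2.14³/12 = 2.7931 m⁴.
Centre of pressure: y_p = y_c + I_c/(y_c·A) = 1.07 + 2.7931/(1.07 × 7.3188) = 1.07 + 0.356667 = 1.42667 m along the plane.
The resultant acts 1.07 + 0.356667 = 1.42667 m (along the plate) below the hinge at the top edge, so the moment about the hinge is M = F × 1.42667 = 65.7607 × 1.42667 = 93.8188 kN·m.
A normal force at the bottom, 2.14 m from the hinge, must supply this moment: P = 93.8188/2.14 = 43.8406 kN.

P ≈ 43.84 kN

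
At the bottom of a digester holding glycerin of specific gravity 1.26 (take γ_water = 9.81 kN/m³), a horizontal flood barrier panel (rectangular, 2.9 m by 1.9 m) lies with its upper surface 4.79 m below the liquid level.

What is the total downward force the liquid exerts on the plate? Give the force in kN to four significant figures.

γ = 1.26 × 9.81 = 12.3606 kN/m³.
The plate is horizontal, so pressure is uniform at p = γ·h = 12.3606 × 4.79 = 59.2073 kN/m².
A = 2.9 × 1.9 = 5.51 m².
F = p·A = 59.2073 × 5.51 = 326.232 kN.

F ≈ 326.2 kN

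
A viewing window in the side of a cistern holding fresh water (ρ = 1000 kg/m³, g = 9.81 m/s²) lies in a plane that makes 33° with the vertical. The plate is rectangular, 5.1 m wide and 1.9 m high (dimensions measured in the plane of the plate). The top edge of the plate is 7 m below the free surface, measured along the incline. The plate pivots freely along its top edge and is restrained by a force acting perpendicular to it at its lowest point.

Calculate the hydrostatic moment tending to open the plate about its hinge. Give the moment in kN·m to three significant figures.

M ≈ 626 kN·m

γ = ρg = 1000 × 9.81 = 9810 N/m³ = 9.81 kN/m³.
The plate makes 33° with the vertical, i.e. θ = 90° − 33° = 57° to the horizontal. Measuring y along the incline from the free-surface line, vertical depth h = y·sinθ with sinθ = 0.838671.
The centroid lies 1.9/2 = 0.95 m below the top edge, so y_c = 7 + 0.95 = 7.95 m and h_c = 7.95 × 0.838671 = 6.66743 m.
A = 5.1 × 1.9 = 9.69 m².
Resultant F = γ·h_c·A = 9.81 × 6.66743 × 9.69 = 633.799 kN.
I_c = b·h³/12 = 5.1 × 1.9³/12 = 2.91507 m⁴.
Centre of pressure: y_p = y_c + I_c/(y_c·A) = 7.95 + 2.91507/(7.95 × 9.69) = 7.95 + 0.0378406 = 7.98784 m along the plane.
The resultant acts 0.95 + 0.0378406 = 0.987841 m (along the plate) below the hinge at the top edge, so the moment about the hinge is M = F × 0.987841 = 633.799 × 0.987841 = 626.093 kN·m.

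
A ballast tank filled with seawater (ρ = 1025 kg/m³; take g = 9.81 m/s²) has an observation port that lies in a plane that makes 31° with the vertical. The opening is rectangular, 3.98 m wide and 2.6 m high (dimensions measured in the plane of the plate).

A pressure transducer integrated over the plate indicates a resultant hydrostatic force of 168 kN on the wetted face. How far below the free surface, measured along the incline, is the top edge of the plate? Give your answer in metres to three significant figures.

y_top ≈ 0.584 m

γ = ρg = 1025 × 9.81 / 1000 = 10.05525 kN/m³.
A = 3.98 × 2.6 = 10.348 m².
From F = γ·h_c·A, the centroid depth is h_c = 168/(10.05525 × 10.348) = 1.61458 m.
The plate makes 31° with the vertical, i.e. θ = 90° − 31° = 59° to the horizontal. Measuring y along the incline from the free-surface line, vertical depth h = y·sinθ with sinθ = 0.857167.
Along the incline, y_c = h_c/sinθ = 1.61458/0.857167 = 1.88362 m.
The centroid lies 2.6/2 = 1.3 m below the top edge, so the top edge sits at y_top = 1.88362 − 1.3 = 0.58362 m along the incline.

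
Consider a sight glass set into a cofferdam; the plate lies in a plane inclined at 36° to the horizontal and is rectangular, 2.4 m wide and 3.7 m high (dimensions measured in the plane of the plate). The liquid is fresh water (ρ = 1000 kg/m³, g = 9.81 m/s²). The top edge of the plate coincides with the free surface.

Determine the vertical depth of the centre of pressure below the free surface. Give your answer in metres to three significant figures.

γ = ρg = 1000 × 9.81 = 9810 N/m³ = 9.81 kN/m³.
Let θ = 36° be the plate's angle to the horizontal; measure y along the incline from where the plane meets the free surface. Vertical depth h = y·sinθ with sinθ = 0.587785.
The centroid lies 3.7/2 = 1.85 m below the top edge, so y_c = 1.85 m and h_c = 1.85 × 0.587785 = 1.0874 m.
A = 2.4 × 3.7 = 8.88 m².
Resultant F = γ·h_c·A = 9.81 × 1.0874 × 8.88 = 94.7265 kN.
I_c = b·h³/12 = 2.4 × 3.7³/12 = 10.1306 m⁴.
Centre of pressure: y_p = y_c + I_c/(y_c·A) = 1.85 + 10.1306/(1.85 × 8.88) = 1.85 + 0.616667 = 2.46667 m along the plane.
Vertically, h_p = y_p·sinθ = 2.46667 × 0.587785 = 1.44987 m.

h_p = 1.45 m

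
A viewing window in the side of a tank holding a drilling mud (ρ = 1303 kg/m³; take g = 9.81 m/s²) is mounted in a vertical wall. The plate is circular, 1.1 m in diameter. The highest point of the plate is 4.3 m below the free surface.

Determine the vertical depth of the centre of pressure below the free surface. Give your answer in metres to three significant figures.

γ = ρg = 1303 × 9.81 / 1000 = 12.78243 kN/m³.
The centroid is at the centre, 0.55 m below the top of the plate, so the centroid depth is h_c = 4.3 + 0.55 = 4.85 m.
A = π(0.55)² = 0.950332 m².
Resultant F = γ·h_c·A = 12.78243 × 4.85 × 0.950332 = 58.9156 kN.
I_c = πr⁴/4 = π × 0.55⁴/4 = 0.0718688 m⁴.
Centre of pressure: y_p = y_c + I_c/(y_c·A) = 4.85 + 0.0718688/(4.85 × 0.950332) = 4.85 + 0.0155928 = 4.86559 m along the plane.

h_p = 4.87 m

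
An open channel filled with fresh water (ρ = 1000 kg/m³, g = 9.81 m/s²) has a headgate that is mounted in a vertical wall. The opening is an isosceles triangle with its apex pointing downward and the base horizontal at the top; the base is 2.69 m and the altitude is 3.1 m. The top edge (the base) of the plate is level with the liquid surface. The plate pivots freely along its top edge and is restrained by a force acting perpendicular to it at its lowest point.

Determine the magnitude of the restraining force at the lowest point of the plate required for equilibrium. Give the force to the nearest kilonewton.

P ≈ 21 kN

γ = ρg = 1000 × 9.81 = 9810 N/m³ = 9.81 kN/m³.
With the apex down, the centroid sits h/3 = 3.1/3 = 1.03333 m below the base (the top edge), so the centroid depth is h_c = 1.03333 m.
A = ½ × 2.69 × 3.1 = 4.1695 m².
Resultant F = γ·h_c·A = 9.81 × 1.03333 × 4.1695 = 42.2661 kN.
I_c = b·h³/36 = 2.69 × 3.1³/36 = 2.22605 m⁴.
Centre of pressure: y_p = y_c + I_c/(y_c·A) = 1.03333 + 2.22605/(1.03333 × 4.1695) = 1.03333 + 0.516668 = 1.55 m along the plane.
The resultant acts 1.03333 + 0.516668 = 1.55 m (along the plate) below the hinge at the top edge, so the moment about the hinge is M = F × 1.55 = 42.2661 × 1.55 = 65.5125 kN·m.
A normal force at the bottom, 3.1 m from the hinge, must supply this moment: P = 65.5125/3.1 = 21.1331 kN.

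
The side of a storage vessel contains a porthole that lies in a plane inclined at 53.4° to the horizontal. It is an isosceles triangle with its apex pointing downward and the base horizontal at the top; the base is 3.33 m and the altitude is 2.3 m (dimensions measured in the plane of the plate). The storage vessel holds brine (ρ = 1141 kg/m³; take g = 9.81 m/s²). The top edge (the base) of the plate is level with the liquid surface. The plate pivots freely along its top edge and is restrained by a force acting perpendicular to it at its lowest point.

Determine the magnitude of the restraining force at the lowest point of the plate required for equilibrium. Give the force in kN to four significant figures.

P ≈ 13.19 kN

γ = ρg = 1141 × 9.81 / 1000 = 11.19321 kN/m³.
Let θ = 53.4° be the plate's angle to the horizontal; measure y along the incline from where the plane meets the free surface. Vertical depth h = y·sinθ with sinθ = 0.802817.
With the apex down, the centroid sits h/3 = 2.3/3 = 0.766667 m below the base (the top edge), so y_c = 0.766667 m and h_c = 0.766667 × 0.802817 = 0.615493 m.
A = ½ × 3.33 × 2.3 = 3.8295 m².
Resultant F = γ·h_c·A = 11.19321 × 0.615493 × 3.8295 = 26.3827 kN.
I_c = b·h³/36 = 3.33 × 2.3³/36 = 1.12545 m⁴.
Centre of pressure: y_p = y_c + I_c/(y_c·A) = 0.766667 + 1.12545/(0.766667 × 3.8295) = 0.766667 + 0.383334 = 1.15 m along the plane.
The resultant acts 0.766667 + 0.383334 = 1.15 m (along the plate) below the hinge at the top edge, so the moment about the hinge is M = F × 1.15 = 26.3827 × 1.15 = 30.3401 kN·m.
A normal force at the bottom, 2.3 m from the hinge, must supply this moment: P = 30.3401/2.3 = 13.1913 kN.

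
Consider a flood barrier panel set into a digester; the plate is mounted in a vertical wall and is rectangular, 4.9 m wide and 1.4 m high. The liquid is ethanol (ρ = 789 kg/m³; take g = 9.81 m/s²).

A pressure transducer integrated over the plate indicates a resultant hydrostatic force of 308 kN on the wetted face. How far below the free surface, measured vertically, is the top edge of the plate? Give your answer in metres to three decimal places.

γ = ρg = 789 × 9.81 / 1000 = 7.74009 kN/m³.
A = 4.9 × 1.4 = 6.86 m².
From F = γ·h_c·A, the centroid depth is h_c = 308/(7.74009 × 6.86) = 5.8007 m.
The centroid lies 1.4/2 = 0.7 m below the top edge, so the top edge sits at h_top = 5.8007 − 0.7 = 5.1007 m below the surface.

d_top ≈ 5.101 m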